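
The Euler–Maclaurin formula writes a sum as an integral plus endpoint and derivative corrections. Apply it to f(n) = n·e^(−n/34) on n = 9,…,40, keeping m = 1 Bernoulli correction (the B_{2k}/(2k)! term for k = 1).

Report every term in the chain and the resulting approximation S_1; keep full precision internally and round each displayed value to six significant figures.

∫_9^40 x·e^(−x/34) dx evaluates to 346.138.
Boundary: ½(f(9) + f(40)) = ½(6.90688 + 12.3346) = 9.62075.
Running total after boundary: 355.759.
k=1: B_{2}/(2)! × [f^{(1)}(40) − f^{(1)}(9)] = 1/12 × (-0.0544174 − 0.564288) = -0.0515588.

S_1 ≈ 355.707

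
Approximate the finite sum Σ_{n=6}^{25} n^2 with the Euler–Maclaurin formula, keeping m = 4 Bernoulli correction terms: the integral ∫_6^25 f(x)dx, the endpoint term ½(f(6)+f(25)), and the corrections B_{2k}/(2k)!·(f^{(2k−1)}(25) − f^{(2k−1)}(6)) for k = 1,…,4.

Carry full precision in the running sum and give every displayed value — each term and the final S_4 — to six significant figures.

∫_6^25 x^2 dx evaluates to 5136.33.
Endpoint term: (f(6) + f(25))/2 = (36.0000 + 625.000)/2 = 330.500.
Running total after boundary: 5466.83.
Correction k=1: B_{2}/2! · (f^{(1)}(25) − f^{(1)}(6)) = 1/12 · (50.0000 − 12.0000) = 3.16667.
Running total after k=1: 5470.00.
Correction k=2: B_{4}/4! · (f^{(3)}(25) − f^{(3)}(6)) = −1/720 · (0.00000 − 0.00000) = 0.00000.
Running total after k=2: 5470.00.
Correction k=3: B_{6}/6! · (f^{(5)}(25) − f^{(5)}(6)) = 1/30240 · (0.00000 − 0.00000) = 0.00000.
Running total after k=3: 5470.00.
Correction k=4: B_{8}/8! · (f^{(7)}(25) − f^{(7)}(6)) = −1/1209600 · (0.00000 − 0.00000) = 0.00000.

S_4 ≈ 5470.00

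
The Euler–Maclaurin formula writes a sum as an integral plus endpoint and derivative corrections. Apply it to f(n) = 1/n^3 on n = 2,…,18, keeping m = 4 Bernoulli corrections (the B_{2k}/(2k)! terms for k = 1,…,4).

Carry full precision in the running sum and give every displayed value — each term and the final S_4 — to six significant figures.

Integral: ∫_2^18 1/x^3 dx = 0.123457.
½[f(2) + f(18)] = ½[0.125000 + 0.000171468] = 0.0625857.
Running total after boundary: 0.186043.
k=1: B_{2}/(2)! × [f^{(1)}(18) − f^{(1)}(2)] = 1/12 × (-2.85780e-05 − (-0.187500)) = 0.0156226.
Partial sum through k=1: 0.201665.
k=2: B_{4}/(4)! × [f^{(3)}(18) − f^{(3)}(2)] = −1/720 × (-1.76407e-06 − (-0.937500)) = -0.00130208.
Partial sum through k=2: 0.200363.
k=3: B_{6}/(6)! × [f^{(5)}(18) − f^{(5)}(2)] = 1/30240 × (-2.28676e-07 − (-9.84375)) = 0.000325521.
Partial sum through k=3: 0.200689.
k=4: B_{8}/(8)! × [f^{(7)}(18) − f^{(7)}(2)] = −1/1209600 × (-5.08169e-08 − (-177.188)) = -0.000146484.

S_4 ≈ 0.200542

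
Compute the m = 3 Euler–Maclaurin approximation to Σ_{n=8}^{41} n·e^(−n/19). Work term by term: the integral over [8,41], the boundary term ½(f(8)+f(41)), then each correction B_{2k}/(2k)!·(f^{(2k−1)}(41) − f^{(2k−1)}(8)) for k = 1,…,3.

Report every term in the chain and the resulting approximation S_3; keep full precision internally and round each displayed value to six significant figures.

∫_8^41 x·e^(−x/19) dx evaluates to 204.963.
Endpoint term: (f(8) + f(41))/2 = (5.25084 + 4.73829)/2 = 4.99457.
Running total after boundary: 209.957.
k=1: B_{2}/(2)! × [f^{(1)}(41) − f^{(1)}(8)] = 1/12 × (-0.133816 − 0.379995) = -0.0428176.
Partial sum through k=1: 209.914.
k=2: B_{4}/(4)! × [f^{(3)}(41) − f^{(3)}(8)] = −1/720 × (0.000269586 − 0.00468894) = 6.13799e-06.
Partial sum through k=2: 209.914.
k=3: B_{6}/(6)! × [f^{(5)}(41) − f^{(5)}(8)] = 1/30240 × (2.52037e-06 − 2.30617e-05) = -6.79275e-10.

S_3 ≈ 209.914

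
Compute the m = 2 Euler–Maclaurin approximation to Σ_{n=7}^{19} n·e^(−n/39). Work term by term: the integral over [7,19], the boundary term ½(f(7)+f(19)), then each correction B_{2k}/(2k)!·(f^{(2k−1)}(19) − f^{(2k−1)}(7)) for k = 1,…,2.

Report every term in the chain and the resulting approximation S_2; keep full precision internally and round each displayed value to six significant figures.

S_2 ≈ 118.299

The integral term ∫_7^19 x·e^(−x/39) dx = 109.568.
Boundary: ½(f(7) + f(19)) = ½(5.84989 + 11.6728) = 8.76133.
So far: 118.330.
Correction k=1: B_{2}/2! · (f^{(1)}(19) − f^{(1)}(7)) = 1/12 · (0.315055 − 0.685701) = -0.0308872.
Partial sum through k=1: 118.299.
Correction k=2: B_{4}/4! · (f^{(3)}(19) − f^{(3)}(7)) = −1/720 · (0.00101497 − 0.00154970) = 7.42686e-07.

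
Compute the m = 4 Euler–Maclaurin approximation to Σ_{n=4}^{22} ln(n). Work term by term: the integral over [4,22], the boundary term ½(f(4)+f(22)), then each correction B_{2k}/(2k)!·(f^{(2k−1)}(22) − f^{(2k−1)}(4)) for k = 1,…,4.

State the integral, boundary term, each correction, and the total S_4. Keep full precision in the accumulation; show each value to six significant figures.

S_4 ≈ 46.6794

Integral: ∫_4^22 ln(x) dx = 44.4578.
Boundary: ½(f(4) + f(22)) = ½(1.38629 + 3.09104) = 2.23867.
So far: 46.6964.
k=1: B_{2}/(2)! × [f^{(1)}(22) − f^{(1)}(4)] = 1/12 × (0.0454545 − 0.250000) = -0.0170455.
Partial sum through k=1: 46.6794.
k=2: B_{4}/(4)! × [f^{(3)}(22) − f^{(3)}(4)] = −1/720 × (0.000187829 − 0.0312500) = 4.31419e-05.
Partial sum through k=2: 46.6794.
k=3: B_{6}/(6)! × [f^{(5)}(22) − f^{(5)}(4)] = 1/30240 × (4.65691e-06 − 0.0234375) = -7.74896e-07.
Partial sum through k=3: 46.6794.
k=4: B_{8}/(8)! × [f^{(7)}(22) − f^{(7)}(4)] = −1/1209600 × (2.88651e-07 − 0.0439453) = 3.63302e-08.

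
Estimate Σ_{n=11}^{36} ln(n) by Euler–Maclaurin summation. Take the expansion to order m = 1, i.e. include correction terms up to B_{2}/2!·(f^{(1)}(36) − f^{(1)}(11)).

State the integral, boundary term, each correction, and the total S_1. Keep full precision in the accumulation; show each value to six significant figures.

S_1 ≈ 80.6153

The integral term ∫_11^36 ln(x) dx = 77.6298.
½[f(11) + f(36)] = ½[2.39790 + 3.58352] = 2.99071.
Running total after boundary: 80.6205.
Correction k=1: B_{2}/2! · (f^{(1)}(36) − f^{(1)}(11)) = 1/12 · (0.0277778 − 0.0909091) = -0.00526094.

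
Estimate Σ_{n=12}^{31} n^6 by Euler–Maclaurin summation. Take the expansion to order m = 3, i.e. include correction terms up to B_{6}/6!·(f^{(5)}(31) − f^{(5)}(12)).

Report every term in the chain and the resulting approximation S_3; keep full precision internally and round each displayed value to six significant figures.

S_3 ≈ 4.38468e+09

∫_12^31 x^6 dx evaluates to 3.92525e+09.
Endpoint term: (f(12) + f(31))/2 = (2.98598e+06 + 8.87504e+08)/2 = 4.45245e+08.
So far: 4.37050e+09.
Correction k=1: B_{2}/2! · (f^{(1)}(31) − f^{(1)}(12)) = 1/12 · (1.71775e+08 − 1.49299e+06) = 1.41902e+07.
Partial sum through k=1: 4.38469e+09.
Correction k=2: B_{4}/4! · (f^{(3)}(31) − f^{(3)}(12)) = −1/720 · (3.57492e+06 − 207360) = -4677.17.
Partial sum through k=2: 4.38468e+09.
Correction k=3: B_{6}/6! · (f^{(5)}(31) − f^{(5)}(12)) = 1/30240 · (22320.0 − 8640.00) = 0.452381.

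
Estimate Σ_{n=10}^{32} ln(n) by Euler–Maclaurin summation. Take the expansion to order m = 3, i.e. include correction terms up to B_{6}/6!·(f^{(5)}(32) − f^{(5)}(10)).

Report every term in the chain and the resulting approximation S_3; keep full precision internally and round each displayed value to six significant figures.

S_3 ≈ 68.7561

The integral term ∫_10^32 ln(x) dx = 65.8777.
Endpoint term: (f(10) + f(32))/2 = (2.30259 + 3.46574)/2 = 2.88416.
Integral + boundary = 68.7619.
Order-1 term: 1/12 · (0.0312500 − 0.100000) = -0.00572917.
Running total after k=1: 68.7561.
Order-2 term: −1/720 · (6.10352e-05 − 0.00200000) = 2.69301e-06.
Running total after k=2: 68.7561.
Order-3 term: 1/30240 · (7.15256e-07 − 0.000240000) = -7.91286e-09.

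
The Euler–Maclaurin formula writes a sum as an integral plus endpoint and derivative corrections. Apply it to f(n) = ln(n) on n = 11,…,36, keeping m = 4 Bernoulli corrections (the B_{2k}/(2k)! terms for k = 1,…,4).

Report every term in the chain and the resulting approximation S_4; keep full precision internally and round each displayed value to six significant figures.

Integral: ∫_11^36 ln(x) dx = 77.6298.
Endpoint term: (f(11) + f(36))/2 = (2.39790 + 3.58352)/2 = 2.99071.
So far: 80.6205.
k=1: B_{2}/(2)! × [f^{(1)}(36) − f^{(1)}(11)] = 1/12 × (0.0277778 − 0.0909091) = -0.00526094.
After k=1: 80.6153.
k=2: B_{4}/(4)! × [f^{(3)}(36) − f^{(3)}(11)] = −1/720 × (4.28669e-05 − 0.00150263) = 2.02745e-06.
After k=2: 80.6153.
k=3: B_{6}/(6)! × [f^{(5)}(36) − f^{(5)}(11)] = 1/30240 × (3.96916e-07 − 0.000149021) = -4.91482e-09.
After k=3: 80.6153.
k=4: B_{8}/(8)! × [f^{(7)}(36) − f^{(7)}(11)] = −1/1209600 × (9.18787e-09 − 3.69474e-05) = 3.05375e-11.

S_4 ≈ 80.6153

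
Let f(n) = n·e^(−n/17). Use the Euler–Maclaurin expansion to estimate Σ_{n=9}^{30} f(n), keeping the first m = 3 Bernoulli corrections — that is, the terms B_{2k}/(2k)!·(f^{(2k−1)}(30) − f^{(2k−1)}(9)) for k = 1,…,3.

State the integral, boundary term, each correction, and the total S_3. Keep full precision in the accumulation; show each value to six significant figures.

S_3 ≈ 128.683

The integral term ∫_9^30 x·e^(−x/17) dx = 123.498.
Endpoint term: (f(9) + f(30))/2 = (5.30056 + 5.13711)/2 = 5.21884.
Running total after boundary: 128.717.
k=1: B_{2}/(2)! × [f^{(1)}(30) − f^{(1)}(9)] = 1/12 × (-0.130946 − 0.277154) = -0.0340083.
Partial sum through k=1: 128.683.
k=2: B_{4}/(4)! × [f^{(3)}(30) − f^{(3)}(9)] = −1/720 × (0.000731932 − 0.00503480) = 5.97620e-06.
Partial sum through k=2: 128.683.
k=3: B_{6}/(6)! × [f^{(5)}(30) − f^{(5)}(9)] = 1/30240 × (6.63309e-06 − 3.15245e-05) = -8.23129e-10.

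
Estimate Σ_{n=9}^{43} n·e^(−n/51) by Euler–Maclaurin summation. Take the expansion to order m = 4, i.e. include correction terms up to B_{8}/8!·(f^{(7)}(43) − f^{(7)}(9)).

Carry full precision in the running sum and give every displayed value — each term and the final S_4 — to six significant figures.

S_4 ≈ 514.799

Integral: ∫_9^43 x·e^(−x/51) dx = 501.826.
½[f(9) + f(43)] = ½[7.54401 + 18.5054] = 13.0247.
So far: 514.851.
Order-1 term: 1/12 · (0.0675072 − 0.690302) = -0.0518995.
After k=1: 514.799.
Order-2 term: −1/720 · (0.000356872 − 0.000909938) = 7.68147e-07.
After k=2: 514.799.
Order-3 term: 1/30240 · (2.64433e-07 − 5.97646e-07) = -1.10190e-11.
After k=3: 514.799.
Order-4 term: −1/1209600 · (1.50580e-10 − 3.25048e-10) = 1.44236e-16.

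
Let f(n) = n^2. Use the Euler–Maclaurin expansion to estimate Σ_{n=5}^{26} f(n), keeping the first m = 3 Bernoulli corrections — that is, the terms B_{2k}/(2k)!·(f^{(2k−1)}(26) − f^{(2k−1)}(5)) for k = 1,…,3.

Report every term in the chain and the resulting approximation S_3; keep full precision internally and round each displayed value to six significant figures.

∫_5^26 x^2 dx evaluates to 5817.00.
½[f(5) + f(26)] = ½[25.0000 + 676.000] = 350.500.
Integral + boundary = 6167.50.
Order-1 term: 1/12 · (52.0000 − 10.0000) = 3.50000.
Running total after k=1: 6171.00.
Order-2 term: −1/720 · (0.00000 − 0.00000) = 0.00000.
Running total after k=2: 6171.00.
Order-3 term: 1/30240 · (0.00000 − 0.00000) = 0.00000.

S_3 ≈ 6171.00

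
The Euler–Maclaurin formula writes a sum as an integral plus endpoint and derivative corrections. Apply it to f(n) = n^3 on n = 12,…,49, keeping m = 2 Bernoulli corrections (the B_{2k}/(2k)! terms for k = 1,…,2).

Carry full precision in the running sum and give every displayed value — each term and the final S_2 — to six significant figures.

The integral term ∫_12^49 x^3 dx = 1.43602e+06.
Boundary: ½(f(12) + f(49)) = ½(1728.00 + 117649) = 59688.5.
Integral + boundary = 1.49570e+06.
Correction k=1: B_{2}/2! · (f^{(1)}(49) − f^{(1)}(12)) = 1/12 · (7203.00 − 432.000) = 564.250.
Partial sum through k=1: 1.49627e+06.
Correction k=2: B_{4}/4! · (f^{(3)}(49) − f^{(3)}(12)) = −1/720 · (6.00000 − 6.00000) = 0.00000.

S_2 ≈ 1.49627e+06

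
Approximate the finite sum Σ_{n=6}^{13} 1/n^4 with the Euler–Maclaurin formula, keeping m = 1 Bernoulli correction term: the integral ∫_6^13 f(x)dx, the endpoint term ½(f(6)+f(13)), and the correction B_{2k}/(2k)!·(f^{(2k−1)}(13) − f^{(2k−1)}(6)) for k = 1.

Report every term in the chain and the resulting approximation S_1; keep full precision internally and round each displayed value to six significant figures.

S_1 ≈ 0.00183677

Integral: ∫_6^13 1/x^4 dx = 0.00139149.
Endpoint term: (f(6) + f(13))/2 = (0.000771605 + 3.50128e-05)/2 = 0.000403309.
So far: 0.00179480.
k=1: B_{2}/(2)! × [f^{(1)}(13) − f^{(1)}(6)] = 1/12 × (-1.07732e-05 − (-0.000514403)) = 4.19692e-05.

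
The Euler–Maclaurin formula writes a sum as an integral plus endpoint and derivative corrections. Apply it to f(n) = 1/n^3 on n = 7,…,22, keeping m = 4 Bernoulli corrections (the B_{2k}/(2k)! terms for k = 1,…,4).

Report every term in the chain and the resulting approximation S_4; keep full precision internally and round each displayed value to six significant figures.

S_4 ≈ 0.0107781

Integral: ∫_7^22 1/x^3 dx = 0.00917102.
Endpoint term: (f(7) + f(22))/2 = (0.00291545 + 9.39144e-05)/2 = 0.00150468.
Integral + boundary = 0.0106757.
Correction k=1: B_{2}/2! · (f^{(1)}(22) − f^{(1)}(7)) = 1/12 · (-1.28065e-05 − (-0.00124948)) = 0.000103056.
Partial sum through k=1: 0.0107788.
Correction k=2: B_{4}/4! · (f^{(3)}(22) − f^{(3)}(7)) = −1/720 · (-5.29194e-07 − (-0.000509992)) = -7.07587e-07.
Partial sum through k=2: 0.0107781.
Correction k=3: B_{6}/6! · (f^{(5)}(22) − f^{(5)}(7)) = 1/30240 · (-4.59218e-08 − (-0.000437136)) = 1.44540e-08.
Partial sum through k=3: 0.0107781.
Correction k=4: B_{8}/8! · (f^{(7)}(22) − f^{(7)}(7)) = −1/1209600 · (-6.83135e-09 − (-0.000642322)) = -5.31014e-10.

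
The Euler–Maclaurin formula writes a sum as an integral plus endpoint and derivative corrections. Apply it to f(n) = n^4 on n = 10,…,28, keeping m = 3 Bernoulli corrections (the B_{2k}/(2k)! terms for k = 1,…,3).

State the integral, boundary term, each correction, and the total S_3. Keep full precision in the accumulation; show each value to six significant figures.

S_3 ≈ 3.74138e+06

Integral: ∫_10^28 x^4 dx = 3.42207e+06.
Boundary: ½(f(10) + f(28)) = ½(10000.0 + 614656) = 312328.
So far: 3.73440e+06.
Correction k=1: B_{2}/2! · (f^{(1)}(28) − f^{(1)}(10)) = 1/12 · (87808.0 − 4000.00) = 6984.00.
Partial sum through k=1: 3.74139e+06.
Correction k=2: B_{4}/4! · (f^{(3)}(28) − f^{(3)}(10)) = −1/720 · (672.000 − 240.000) = -0.600000.
Partial sum through k=2: 3.74138e+06.
Correction k=3: B_{6}/6! · (f^{(5)}(28) − f^{(5)}(10)) = 1/30240 · (0.00000 − 0.00000) = 0.00000.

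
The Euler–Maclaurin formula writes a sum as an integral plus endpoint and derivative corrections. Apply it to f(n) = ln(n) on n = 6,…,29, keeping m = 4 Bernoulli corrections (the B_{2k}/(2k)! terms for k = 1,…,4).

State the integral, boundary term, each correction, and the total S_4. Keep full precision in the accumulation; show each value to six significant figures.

S_4 ≈ 66.4695

The integral term ∫_6^29 ln(x) dx = 63.9010.
Endpoint term: (f(6) + f(29))/2 = (1.79176 + 3.36730)/2 = 2.57953.
Running total after boundary: 66.4805.
Order-1 term: 1/12 · (0.0344828 − 0.166667) = -0.0110153.
After k=1: 66.4695.
Order-2 term: −1/720 · (8.20042e-05 − 0.00925926) = 1.27462e-05.
After k=2: 66.4695.
Order-3 term: 1/30240 · (1.17010e-06 − 0.00308642) = -1.02025e-07.
After k=3: 66.4695.
Order-4 term: −1/1209600 · (4.17394e-08 − 0.00257202) = 2.12630e-09.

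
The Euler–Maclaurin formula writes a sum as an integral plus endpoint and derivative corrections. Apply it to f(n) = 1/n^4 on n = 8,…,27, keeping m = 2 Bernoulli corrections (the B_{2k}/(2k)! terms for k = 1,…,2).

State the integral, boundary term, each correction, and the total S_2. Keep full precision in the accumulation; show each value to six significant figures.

∫_8^27 1/x^4 dx evaluates to 0.000634107.
½[f(8) + f(27)] = ½[0.000244141 + 1.88168e-06] = 0.000123011.
Integral + boundary = 0.000757118.
k=1: B_{2}/(2)! × [f^{(1)}(27) − f^{(1)}(8)] = 1/12 × (-2.78767e-07 − (-0.000122070)) = 1.01493e-05.
Partial sum through k=1: 0.000767267.
k=2: B_{4}/(4)! × [f^{(3)}(27) − f^{(3)}(8)] = −1/720 × (-1.14719e-08 − (-5.72205e-05)) = -7.94569e-08.

S_2 ≈ 0.000767188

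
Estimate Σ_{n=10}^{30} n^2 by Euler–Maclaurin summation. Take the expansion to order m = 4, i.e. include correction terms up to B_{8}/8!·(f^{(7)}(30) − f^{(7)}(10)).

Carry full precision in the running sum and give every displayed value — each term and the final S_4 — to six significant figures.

Integral: ∫_10^30 x^2 dx = 8666.67.
Boundary: ½(f(10) + f(30)) = ½(100.000 + 900.000) = 500.000.
Running total after boundary: 9166.67.
Order-1 term: 1/12 · (60.0000 − 20.0000) = 3.33333.
After k=1: 9170.00.
Order-2 term: −1/720 · (0.00000 − 0.00000) = 0.00000.
After k=2: 9170.00.
Order-3 term: 1/30240 · (0.00000 − 0.00000) = 0.00000.
After k=3: 9170.00.
Order-4 term: −1/1209600 · (0.00000 − 0.00000) = 0.00000.

S_4 ≈ 9170.00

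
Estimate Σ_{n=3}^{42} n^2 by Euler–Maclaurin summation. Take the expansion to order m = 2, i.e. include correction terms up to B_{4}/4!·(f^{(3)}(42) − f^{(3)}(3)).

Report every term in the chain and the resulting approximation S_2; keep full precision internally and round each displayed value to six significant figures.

S_2 ≈ 25580.0

The integral term ∫_3^42 x^2 dx = 24687.0.
½[f(3) + f(42)] = ½[9.00000 + 1764.00] = 886.500.
So far: 25573.5.
k=1: B_{2}/(2)! × [f^{(1)}(42) − f^{(1)}(3)] = 1/12 × (84.0000 − 6.00000) = 6.50000.
Running total after k=1: 25580.0.
k=2: B_{4}/(4)! × [f^{(3)}(42) − f^{(3)}(3)] = −1/720 × (0.00000 − 0.00000) = 0.00000.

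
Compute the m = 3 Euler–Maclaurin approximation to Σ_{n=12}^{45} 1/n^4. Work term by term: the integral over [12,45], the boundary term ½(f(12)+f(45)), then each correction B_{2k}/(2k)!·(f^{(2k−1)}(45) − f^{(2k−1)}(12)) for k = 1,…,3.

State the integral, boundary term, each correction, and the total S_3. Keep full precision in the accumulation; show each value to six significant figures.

S_3 ≈ 0.000214811

∫_12^45 1/x^4 dx evaluates to 0.000189243.
½[f(12) + f(45)] = ½[4.82253e-05 + 2.43865e-07] = 2.42346e-05.
So far: 0.000213478.
k=1: B_{2}/(2)! × [f^{(1)}(45) − f^{(1)}(12)] = 1/12 × (-2.16769e-08 − (-1.60751e-05)) = 1.33779e-06.
Partial sum through k=1: 0.000214816.
k=2: B_{4}/(4)! × [f^{(3)}(45) − f^{(3)}(12)] = −1/720 × (-3.21139e-10 − (-3.34898e-06)) = -4.65091e-09.
Partial sum through k=2: 0.000214811.
k=3: B_{6}/(6)! × [f^{(5)}(45) − f^{(5)}(12)] = 1/30240 × (-8.88089e-12 − (-1.30238e-06)) = 4.30679e-11.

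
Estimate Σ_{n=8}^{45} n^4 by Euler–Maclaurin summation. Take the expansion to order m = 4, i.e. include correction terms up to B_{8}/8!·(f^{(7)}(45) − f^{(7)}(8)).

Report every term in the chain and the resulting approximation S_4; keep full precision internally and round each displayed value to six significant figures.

Integral: ∫_8^45 x^4 dx = 3.68991e+07.
Boundary: ½(f(8) + f(45)) = ½(4096.00 + 4.10062e+06) = 2.05236e+06.
So far: 3.89514e+07.
Correction k=1: B_{2}/2! · (f^{(1)}(45) − f^{(1)}(8)) = 1/12 · (364500 − 2048.00) = 30204.3.
After k=1: 3.89816e+07.
Correction k=2: B_{4}/4! · (f^{(3)}(45) − f^{(3)}(8)) = −1/720 · (1080.00 − 192.000) = -1.23333.
After k=2: 3.89816e+07.
Correction k=3: B_{6}/6! · (f^{(5)}(45) − f^{(5)}(8)) = 1/30240 · (0.00000 − 0.00000) = 0.00000.
After k=3: 3.89816e+07.
Correction k=4: B_{8}/8! · (f^{(7)}(45) − f^{(7)}(8)) = −1/1209600 · (0.00000 − 0.00000) = 0.00000.

S_4 ≈ 3.89816e+07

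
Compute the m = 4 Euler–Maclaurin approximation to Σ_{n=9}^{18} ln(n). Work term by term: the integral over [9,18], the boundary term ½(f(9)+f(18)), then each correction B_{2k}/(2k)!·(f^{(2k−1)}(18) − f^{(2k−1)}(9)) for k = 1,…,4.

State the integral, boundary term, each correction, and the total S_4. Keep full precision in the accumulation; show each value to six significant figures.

Integral: ∫_9^18 ln(x) dx = 23.2517.
½[f(9) + f(18)] = ½[2.19722 + 2.89037] = 2.54380.
Running total after boundary: 25.7955.
Correction k=1: B_{2}/2! · (f^{(1)}(18) − f^{(1)}(9)) = 1/12 · (0.0555556 − 0.111111) = -0.00462963.
Partial sum through k=1: 25.7908.
Correction k=2: B_{4}/4! · (f^{(3)}(18) − f^{(3)}(9)) = −1/720 · (0.000342936 − 0.00274348) = 3.33410e-06.
Partial sum through k=2: 25.7908.
Correction k=3: B_{6}/6! · (f^{(5)}(18) − f^{(5)}(9)) = 1/30240 · (1.27013e-05 − 0.000406442) = -1.30205e-08.
Partial sum through k=3: 25.7908.
Correction k=4: B_{8}/8! · (f^{(7)}(18) − f^{(7)}(9)) = −1/1209600 · (1.17605e-06 − 0.000150534) = 1.23477e-10.

S_4 ≈ 25.7908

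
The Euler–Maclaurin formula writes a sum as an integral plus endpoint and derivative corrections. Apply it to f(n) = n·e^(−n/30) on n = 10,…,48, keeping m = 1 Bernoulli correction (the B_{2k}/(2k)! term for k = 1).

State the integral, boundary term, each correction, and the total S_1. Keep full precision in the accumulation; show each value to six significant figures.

S_1 ≈ 395.778

The integral term ∫_10^48 x·e^(−x/30) dx = 387.400.
Endpoint term: (f(10) + f(48))/2 = (7.16531 + 9.69103)/2 = 8.42817.
So far: 395.828.
k=1: B_{2}/(2)! × [f^{(1)}(48) − f^{(1)}(10)] = 1/12 × (-0.121138 − 0.477688) = -0.0499021.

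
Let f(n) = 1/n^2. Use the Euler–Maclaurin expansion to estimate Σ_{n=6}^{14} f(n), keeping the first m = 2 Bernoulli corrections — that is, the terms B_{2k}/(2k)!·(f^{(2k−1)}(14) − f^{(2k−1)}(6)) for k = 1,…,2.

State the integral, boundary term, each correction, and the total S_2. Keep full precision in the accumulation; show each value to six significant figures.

The integral term ∫_6^14 1/x^2 dx = 0.0952381.
Endpoint term: (f(6) + f(14))/2 = (0.0277778 + 0.00510204)/2 = 0.0164399.
Running total after boundary: 0.111678.
k=1: B_{2}/(2)! × [f^{(1)}(14) − f^{(1)}(6)] = 1/12 × (-0.000728863 − (-0.00925926)) = 0.000710866.
After k=1: 0.112389.
k=2: B_{4}/(4)! × [f^{(3)}(14) − f^{(3)}(6)] = −1/720 × (-4.46243e-05 − (-0.00308642)) = -4.22472e-06.

S_2 ≈ 0.112385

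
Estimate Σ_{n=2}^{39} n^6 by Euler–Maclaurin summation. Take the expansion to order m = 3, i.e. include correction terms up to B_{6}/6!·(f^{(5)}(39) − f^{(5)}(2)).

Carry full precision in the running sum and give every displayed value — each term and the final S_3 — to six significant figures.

S_3 ≈ 2.14089e+10

∫_2^39 x^6 dx evaluates to 1.96044e+10.
Endpoint term: (f(2) + f(39))/2 = (64.0000 + 3.51874e+09)/2 = 1.75937e+09.
So far: 2.13638e+10.
Order-1 term: 1/12 · (5.41345e+08 − 192.000) = 4.51121e+07.
Running total after k=1: 2.14089e+10.
Order-2 term: −1/720 · (7.11828e+06 − 960.000) = -9885.17.
Running total after k=2: 2.14089e+10.
Order-3 term: 1/30240 · (28080.0 − 1440.00) = 0.880952.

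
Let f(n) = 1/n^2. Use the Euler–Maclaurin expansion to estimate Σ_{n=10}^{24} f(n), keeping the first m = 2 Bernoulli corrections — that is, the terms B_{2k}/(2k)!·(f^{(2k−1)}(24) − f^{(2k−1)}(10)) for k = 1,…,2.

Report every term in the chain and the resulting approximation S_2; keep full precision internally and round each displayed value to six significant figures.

S_2 ≈ 0.0643557

The integral term ∫_10^24 1/x^2 dx = 0.0583333.
Endpoint term: (f(10) + f(24))/2 = (0.0100000 + 0.00173611)/2 = 0.00586806.
Running total after boundary: 0.0642014.
k=1: B_{2}/(2)! × [f^{(1)}(24) − f^{(1)}(10)] = 1/12 × (-0.000144676 − (-0.00200000)) = 0.000154610.
After k=1: 0.0643560.
k=2: B_{4}/(4)! × [f^{(3)}(24) − f^{(3)}(10)] = −1/720 × (-3.01408e-06 − (-0.000240000)) = -3.29147e-07.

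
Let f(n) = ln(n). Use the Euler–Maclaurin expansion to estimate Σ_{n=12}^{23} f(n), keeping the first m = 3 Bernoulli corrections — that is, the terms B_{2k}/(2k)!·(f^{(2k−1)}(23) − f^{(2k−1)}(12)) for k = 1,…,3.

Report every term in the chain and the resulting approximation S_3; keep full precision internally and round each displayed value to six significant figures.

S_3 ≈ 34.1044

Integral: ∫_12^23 ln(x) dx = 31.2975.
Endpoint term: (f(12) + f(23))/2 = (2.48491 + 3.13549)/2 = 2.81020.
So far: 34.1077.
Correction k=1: B_{2}/2! · (f^{(1)}(23) − f^{(1)}(12)) = 1/12 · (0.0434783 − 0.0833333) = -0.00332126.
After k=1: 34.1044.
Correction k=2: B_{4}/4! · (f^{(3)}(23) − f^{(3)}(12)) = −1/720 · (0.000164379 − 0.00115741) = 1.37921e-06.
After k=2: 34.1044.
Correction k=3: B_{6}/6! · (f^{(5)}(23) − f^{(5)}(12)) = 1/30240 · (3.72883e-06 − 9.64506e-05) = -3.06620e-09.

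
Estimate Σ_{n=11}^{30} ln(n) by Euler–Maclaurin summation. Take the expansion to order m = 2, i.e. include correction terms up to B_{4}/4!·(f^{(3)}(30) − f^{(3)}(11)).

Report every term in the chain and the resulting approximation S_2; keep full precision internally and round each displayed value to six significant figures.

S_2 ≈ 59.5538

∫_11^30 ln(x) dx evaluates to 56.6591.
Boundary: ½(f(11) + f(30)) = ½(2.39790 + 3.40120) = 2.89955.
Integral + boundary = 59.5586.
Correction k=1: B_{2}/2! · (f^{(1)}(30) − f^{(1)}(11)) = 1/12 · (0.0333333 − 0.0909091) = -0.00479798.
Running total after k=1: 59.5538.
Correction k=2: B_{4}/4! · (f^{(3)}(30) − f^{(3)}(11)) = −1/720 · (7.40741e-05 − 0.00150263) = 1.98410e-06.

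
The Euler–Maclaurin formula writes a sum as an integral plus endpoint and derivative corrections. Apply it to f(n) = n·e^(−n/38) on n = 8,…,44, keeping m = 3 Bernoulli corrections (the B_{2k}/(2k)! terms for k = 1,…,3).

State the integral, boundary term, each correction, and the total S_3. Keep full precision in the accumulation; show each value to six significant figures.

S_3 ≈ 447.369

The integral term ∫_8^44 x·e^(−x/38) dx = 437.274.
½[f(8) + f(44)] = ½[6.48126 + 13.8225] = 10.1519.
Integral + boundary = 447.426.
Order-1 term: 1/12 · (-0.0496021 − 0.639598) = -0.0574334.
Running total after k=1: 447.369.
Order-2 term: −1/720 · (0.000400756 − 0.00156504) = 1.61706e-06.
Running total after k=2: 447.369.
Order-3 term: 1/30240 · (5.78852e-07 − 1.86090e-06) = -4.23958e-11.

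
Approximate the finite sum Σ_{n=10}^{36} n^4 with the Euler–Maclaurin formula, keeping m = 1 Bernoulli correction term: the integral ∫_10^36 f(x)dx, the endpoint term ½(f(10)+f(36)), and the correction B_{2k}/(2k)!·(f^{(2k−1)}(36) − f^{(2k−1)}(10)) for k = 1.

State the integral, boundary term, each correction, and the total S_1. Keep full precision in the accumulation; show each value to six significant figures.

The integral term ∫_10^36 x^4 dx = 1.20732e+07.
Endpoint term: (f(10) + f(36))/2 = (10000.0 + 1.67962e+06)/2 = 844808.
So far: 1.29180e+07.
Order-1 term: 1/12 · (186624 − 4000.00) = 15218.7.

S_1 ≈ 1.29333e+07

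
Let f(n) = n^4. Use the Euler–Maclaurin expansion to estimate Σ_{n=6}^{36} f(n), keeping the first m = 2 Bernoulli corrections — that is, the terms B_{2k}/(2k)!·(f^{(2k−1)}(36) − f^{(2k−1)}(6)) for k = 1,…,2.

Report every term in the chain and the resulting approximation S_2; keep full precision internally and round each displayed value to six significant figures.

∫_6^36 x^4 dx evaluates to 1.20917e+07.
Boundary: ½(f(6) + f(36)) = ½(1296.00 + 1.67962e+06) = 840456.
So far: 1.29321e+07.
Correction k=1: B_{2}/2! · (f^{(1)}(36) − f^{(1)}(6)) = 1/12 · (186624 − 864.000) = 15480.0.
Partial sum through k=1: 1.29476e+07.
Correction k=2: B_{4}/4! · (f^{(3)}(36) − f^{(3)}(6)) = −1/720 · (864.000 − 144.000) = -1.00000.

S_2 ≈ 1.29476e+07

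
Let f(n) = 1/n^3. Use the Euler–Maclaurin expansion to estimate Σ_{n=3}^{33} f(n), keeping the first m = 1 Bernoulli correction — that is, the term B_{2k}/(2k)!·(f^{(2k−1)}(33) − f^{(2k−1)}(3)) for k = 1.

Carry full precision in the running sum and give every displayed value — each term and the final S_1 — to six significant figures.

S_1 ≈ 0.0767151

The integral term ∫_3^33 1/x^3 dx = 0.0550964.
½[f(3) + f(33)] = ½[0.0370370 + 2.78265e-05] = 0.0185324.
Integral + boundary = 0.0736289.
Correction k=1: B_{2}/2! · (f^{(1)}(33) − f^{(1)}(3)) = 1/12 · (-2.52968e-06 − (-0.0370370)) = 0.00308621.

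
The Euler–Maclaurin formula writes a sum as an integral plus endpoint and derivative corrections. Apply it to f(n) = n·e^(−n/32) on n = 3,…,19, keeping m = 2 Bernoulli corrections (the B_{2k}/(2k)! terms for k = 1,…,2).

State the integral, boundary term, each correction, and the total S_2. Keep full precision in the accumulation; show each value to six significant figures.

The integral term ∫_3^19 x·e^(−x/32) dx = 118.496.
Endpoint term: (f(3) + f(19))/2 = (2.73153 + 10.4928)/2 = 6.61216.
Running total after boundary: 125.108.
k=1: B_{2}/(2)! × [f^{(1)}(19) − f^{(1)}(3)] = 1/12 × (0.224353 − 0.825150) = -0.0500665.
Running total after k=1: 125.058.
k=2: B_{4}/(4)! × [f^{(3)}(19) − f^{(3)}(3)] = −1/720 × (0.00129771 − 0.00258415) = 1.78672e-06.

S_2 ≈ 125.058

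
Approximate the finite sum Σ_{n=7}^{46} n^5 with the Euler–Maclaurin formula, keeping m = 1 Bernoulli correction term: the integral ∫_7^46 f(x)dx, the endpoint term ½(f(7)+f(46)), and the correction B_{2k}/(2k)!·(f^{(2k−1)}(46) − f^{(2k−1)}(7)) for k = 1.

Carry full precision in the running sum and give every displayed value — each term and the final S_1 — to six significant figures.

S_1 ≈ 1.68388e+09

∫_7^46 x^5 dx evaluates to 1.57903e+09.
Boundary: ½(f(7) + f(46)) = ½(16807.0 + 2.05963e+08) = 1.02990e+08.
Integral + boundary = 1.68202e+09.
Order-1 term: 1/12 · (2.23873e+07 − 12005.0) = 1.86461e+06.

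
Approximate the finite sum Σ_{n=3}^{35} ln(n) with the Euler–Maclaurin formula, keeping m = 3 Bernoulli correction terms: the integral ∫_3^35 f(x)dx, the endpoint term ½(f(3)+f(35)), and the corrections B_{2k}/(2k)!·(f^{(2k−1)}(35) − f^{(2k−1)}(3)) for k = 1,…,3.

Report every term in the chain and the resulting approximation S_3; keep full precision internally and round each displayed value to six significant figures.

S_3 ≈ 91.4430

Integral: ∫_3^35 ln(x) dx = 89.1413.
Boundary: ½(f(3) + f(35)) = ½(1.09861 + 3.55535) = 2.32698.
So far: 91.4683.
Correction k=1: B_{2}/2! · (f^{(1)}(35) − f^{(1)}(3)) = 1/12 · (0.0285714 − 0.333333) = -0.0253968.
After k=1: 91.4429.
Correction k=2: B_{4}/4! · (f^{(3)}(35) − f^{(3)}(3)) = −1/720 · (4.66472e-05 − 0.0740741) = 0.000102816.
After k=2: 91.4430.
Correction k=3: B_{6}/6! · (f^{(5)}(35) − f^{(5)}(3)) = 1/30240 · (4.56952e-07 − 0.0987654) = -3.26604e-06.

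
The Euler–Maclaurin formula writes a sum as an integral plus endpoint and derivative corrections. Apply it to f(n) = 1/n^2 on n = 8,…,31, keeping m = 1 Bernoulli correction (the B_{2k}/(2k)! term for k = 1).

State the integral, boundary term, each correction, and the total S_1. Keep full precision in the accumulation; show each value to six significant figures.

The integral term ∫_8^31 1/x^2 dx = 0.0927419.
Endpoint term: (f(8) + f(31))/2 = (0.0156250 + 0.00104058)/2 = 0.00833279.
Running total after boundary: 0.101075.
Order-1 term: 1/12 · (-6.71344e-05 − (-0.00390625)) = 0.000319926.

S_1 ≈ 0.101395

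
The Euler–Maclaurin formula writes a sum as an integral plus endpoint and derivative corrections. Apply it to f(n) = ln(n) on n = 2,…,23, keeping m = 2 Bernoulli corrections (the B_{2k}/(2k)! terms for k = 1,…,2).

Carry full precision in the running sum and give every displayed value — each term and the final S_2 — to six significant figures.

S_2 ≈ 51.6067

∫_2^23 ln(x) dx evaluates to 49.7301.
Endpoint term: (f(2) + f(23))/2 = (0.693147 + 3.13549)/2 = 1.91432.
So far: 51.6444.
k=1: B_{2}/(2)! × [f^{(1)}(23) − f^{(1)}(2)] = 1/12 × (0.0434783 − 0.500000) = -0.0380435.
Running total after k=1: 51.6063.
k=2: B_{4}/(4)! × [f^{(3)}(23) − f^{(3)}(2)] = −1/720 × (0.000164379 − 0.250000) = 0.000346994.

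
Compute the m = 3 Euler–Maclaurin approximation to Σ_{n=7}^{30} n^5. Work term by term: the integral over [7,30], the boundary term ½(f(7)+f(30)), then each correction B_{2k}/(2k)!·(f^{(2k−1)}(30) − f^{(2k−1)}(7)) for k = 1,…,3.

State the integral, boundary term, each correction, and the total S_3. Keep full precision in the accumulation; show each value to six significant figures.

Integral: ∫_7^30 x^5 dx = 1.21480e+08.
Endpoint term: (f(7) + f(30))/2 = (16807.0 + 2.43000e+07)/2 = 1.21584e+07.
Running total after boundary: 1.33639e+08.
Order-1 term: 1/12 · (4.05000e+06 − 12005.0) = 336500.
After k=1: 1.33975e+08.
Order-2 term: −1/720 · (54000.0 − 2940.00) = -70.9167.
After k=2: 1.33975e+08.
Order-3 term: 1/30240 · (120.000 − 120.000) = 0.00000.

S_3 ≈ 1.33975e+08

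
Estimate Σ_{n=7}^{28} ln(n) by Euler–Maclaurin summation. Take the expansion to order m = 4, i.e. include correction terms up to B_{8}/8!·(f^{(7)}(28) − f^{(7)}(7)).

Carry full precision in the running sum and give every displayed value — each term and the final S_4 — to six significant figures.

∫_7^28 ln(x) dx evaluates to 58.6804.
Boundary: ½(f(7) + f(28)) = ½(1.94591 + 3.33220) = 2.63906.
So far: 61.3194.
k=1: B_{2}/(2)! × [f^{(1)}(28) − f^{(1)}(7)] = 1/12 × (0.0357143 − 0.142857) = -0.00892857.
Running total after k=1: 61.3105.
k=2: B_{4}/(4)! × [f^{(3)}(28) − f^{(3)}(7)] = −1/720 × (9.11079e-05 − 0.00583090) = 7.97194e-06.
Running total after k=2: 61.3105.
k=3: B_{6}/(6)! × [f^{(5)}(28) − f^{(5)}(7)] = 1/30240 × (1.39451e-06 − 0.00142798) = -4.71753e-08.
Running total after k=3: 61.3105.
k=4: B_{8}/(8)! × [f^{(7)}(28) − f^{(7)}(7)] = −1/1209600 × (5.33613e-08 − 0.000874271) = 7.22733e-10.

S_4 ≈ 61.3105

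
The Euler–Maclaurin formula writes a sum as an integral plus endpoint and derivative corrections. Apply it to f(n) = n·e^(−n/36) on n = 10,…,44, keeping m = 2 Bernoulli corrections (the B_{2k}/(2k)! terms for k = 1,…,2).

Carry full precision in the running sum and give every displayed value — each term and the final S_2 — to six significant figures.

S_2 ≈ 416.204

Integral: ∫_10^44 x·e^(−x/36) dx = 405.987.
Boundary: ½(f(10) + f(44)) = ½(7.57465 + 12.9613) = 10.2680.
Running total after boundary: 416.255.
Order-1 term: 1/12 · (-0.0654611 − 0.547058) = -0.0510433.
Partial sum through k=1: 416.204.
Order-2 term: −1/720 · (0.000404081 − 0.00159104) = 1.64856e-06.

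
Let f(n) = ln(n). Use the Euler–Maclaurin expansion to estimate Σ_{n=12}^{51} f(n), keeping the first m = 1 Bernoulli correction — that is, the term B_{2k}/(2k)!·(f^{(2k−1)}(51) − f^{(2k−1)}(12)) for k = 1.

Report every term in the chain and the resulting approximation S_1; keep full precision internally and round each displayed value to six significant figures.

S_1 ≈ 134.907

Integral: ∫_12^51 ln(x) dx = 131.704.
½[f(12) + f(51)] = ½[2.48491 + 3.93183] = 3.20837.
Running total after boundary: 134.913.
k=1: B_{2}/(2)! × [f^{(1)}(51) − f^{(1)}(12)] = 1/12 × (0.0196078 − 0.0833333) = -0.00531046.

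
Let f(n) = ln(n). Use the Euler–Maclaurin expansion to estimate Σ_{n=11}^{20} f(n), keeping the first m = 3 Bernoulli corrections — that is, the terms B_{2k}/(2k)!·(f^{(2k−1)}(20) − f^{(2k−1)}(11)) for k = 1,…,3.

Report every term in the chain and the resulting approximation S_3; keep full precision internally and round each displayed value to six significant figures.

The integral term ∫_11^20 ln(x) dx = 24.5378.
Boundary: ½(f(11) + f(20)) = ½(2.39790 + 2.99573) = 2.69681.
Integral + boundary = 27.2346.
Correction k=1: B_{2}/2! · (f^{(1)}(20) − f^{(1)}(11)) = 1/12 · (0.0500000 − 0.0909091) = -0.00340909.
Running total after k=1: 27.2312.
Correction k=2: B_{4}/4! · (f^{(3)}(20) − f^{(3)}(11)) = −1/720 · (0.000250000 − 0.00150263) = 1.73976e-06.
Running total after k=2: 27.2312.
Correction k=3: B_{6}/6! · (f^{(5)}(20) − f^{(5)}(11)) = 1/30240 · (7.50000e-06 − 0.000149021) = -4.67993e-09.

S_3 ≈ 27.2312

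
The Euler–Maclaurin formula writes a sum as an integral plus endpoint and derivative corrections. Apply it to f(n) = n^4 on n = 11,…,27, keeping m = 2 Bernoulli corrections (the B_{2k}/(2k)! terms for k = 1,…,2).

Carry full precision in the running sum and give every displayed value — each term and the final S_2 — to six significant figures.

S_2 ≈ 3.11673e+06

∫_11^27 x^4 dx evaluates to 2.83757e+06.
Boundary: ½(f(11) + f(27)) = ½(14641.0 + 531441) = 273041.
Integral + boundary = 3.11061e+06.
k=1: B_{2}/(2)! × [f^{(1)}(27) − f^{(1)}(11)] = 1/12 × (78732.0 − 5324.00) = 6117.33.
Partial sum through k=1: 3.11673e+06.
k=2: B_{4}/(4)! × [f^{(3)}(27) − f^{(3)}(11)] = −1/720 × (648.000 − 264.000) = -0.533333.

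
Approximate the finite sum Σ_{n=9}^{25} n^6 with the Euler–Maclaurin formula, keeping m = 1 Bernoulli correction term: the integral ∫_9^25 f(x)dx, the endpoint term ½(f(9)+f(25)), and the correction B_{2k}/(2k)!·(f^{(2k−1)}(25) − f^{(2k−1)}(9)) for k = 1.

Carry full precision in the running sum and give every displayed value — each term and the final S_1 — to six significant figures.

∫_9^25 x^6 dx evaluates to 8.71248e+08.
Endpoint term: (f(9) + f(25))/2 = (531441 + 2.44141e+08)/2 = 1.22336e+08.
Running total after boundary: 9.93584e+08.
Correction k=1: B_{2}/2! · (f^{(1)}(25) − f^{(1)}(9)) = 1/12 · (5.85938e+07 − 354294) = 4.85329e+06.

S_1 ≈ 9.98437e+08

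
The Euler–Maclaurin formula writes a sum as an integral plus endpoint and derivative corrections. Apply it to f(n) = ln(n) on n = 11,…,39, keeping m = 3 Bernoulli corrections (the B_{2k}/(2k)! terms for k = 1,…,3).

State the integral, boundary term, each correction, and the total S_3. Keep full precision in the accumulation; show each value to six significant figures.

S_3 ≈ 91.5273

The integral term ∫_11^39 ln(x) dx = 88.5021.
Boundary: ½(f(11) + f(39)) = ½(2.39790 + 3.66356) = 3.03073.
So far: 91.5328.
k=1: B_{2}/(2)! × [f^{(1)}(39) − f^{(1)}(11)] = 1/12 × (0.0256410 − 0.0909091) = -0.00543901.
Running total after k=1: 91.5273.
k=2: B_{4}/(4)! × [f^{(3)}(39) − f^{(3)}(11)] = −1/720 × (3.37160e-05 − 0.00150263) = 2.04016e-06.
Running total after k=2: 91.5273.
k=3: B_{6}/(6)! × [f^{(5)}(39) − f^{(5)}(11)] = 1/30240 × (2.66004e-07 − 0.000149021) = -4.91915e-09.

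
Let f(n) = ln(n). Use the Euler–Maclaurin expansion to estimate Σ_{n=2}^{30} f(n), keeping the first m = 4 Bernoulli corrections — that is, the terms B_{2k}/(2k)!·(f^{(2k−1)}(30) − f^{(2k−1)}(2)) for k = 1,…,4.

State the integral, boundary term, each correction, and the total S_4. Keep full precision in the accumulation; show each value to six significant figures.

S_4 ≈ 74.6582

∫_2^30 ln(x) dx evaluates to 72.6496.
Boundary: ½(f(2) + f(30)) = ½(0.693147 + 3.40120) = 2.04717.
Running total after boundary: 74.6968.
k=1: B_{2}/(2)! × [f^{(1)}(30) − f^{(1)}(2)] = 1/12 × (0.0333333 − 0.500000) = -0.0388889.
Running total after k=1: 74.6579.
k=2: B_{4}/(4)! × [f^{(3)}(30) − f^{(3)}(2)] = −1/720 × (7.40741e-05 − 0.250000) = 0.000347119.
Running total after k=2: 74.6583.
k=3: B_{6}/(6)! × [f^{(5)}(30) − f^{(5)}(2)] = 1/30240 × (9.87654e-07 − 0.750000) = -2.48016e-05.
Running total after k=3: 74.6582.
k=4: B_{8}/(8)! × [f^{(7)}(30) − f^{(7)}(2)] = −1/1209600 × (3.29218e-08 − 5.62500) = 4.65030e-06.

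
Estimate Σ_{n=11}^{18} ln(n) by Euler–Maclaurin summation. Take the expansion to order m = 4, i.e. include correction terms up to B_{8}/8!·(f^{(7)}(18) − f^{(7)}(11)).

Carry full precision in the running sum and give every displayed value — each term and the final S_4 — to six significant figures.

Integral: ∫_11^18 ln(x) dx = 18.6498.
Endpoint term: (f(11) + f(18))/2 = (2.39790 + 2.89037)/2 = 2.64413.
So far: 21.2940.
k=1: B_{2}/(2)! × [f^{(1)}(18) − f^{(1)}(11)] = 1/12 × (0.0555556 − 0.0909091) = -0.00294613.
Running total after k=1: 21.2910.
k=2: B_{4}/(4)! × [f^{(3)}(18) − f^{(3)}(11)] = −1/720 × (0.000342936 − 0.00150263) = 1.61069e-06.
Running total after k=2: 21.2910.
k=3: B_{6}/(6)! × [f^{(5)}(18) − f^{(5)}(11)] = 1/30240 × (1.27013e-05 − 0.000149021) = -4.50793e-09.
Running total after k=3: 21.2910.
k=4: B_{8}/(8)! × [f^{(7)}(18) − f^{(7)}(11)] = −1/1209600 × (1.17605e-06 − 3.69474e-05) = 2.95729e-11.

S_4 ≈ 21.2910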